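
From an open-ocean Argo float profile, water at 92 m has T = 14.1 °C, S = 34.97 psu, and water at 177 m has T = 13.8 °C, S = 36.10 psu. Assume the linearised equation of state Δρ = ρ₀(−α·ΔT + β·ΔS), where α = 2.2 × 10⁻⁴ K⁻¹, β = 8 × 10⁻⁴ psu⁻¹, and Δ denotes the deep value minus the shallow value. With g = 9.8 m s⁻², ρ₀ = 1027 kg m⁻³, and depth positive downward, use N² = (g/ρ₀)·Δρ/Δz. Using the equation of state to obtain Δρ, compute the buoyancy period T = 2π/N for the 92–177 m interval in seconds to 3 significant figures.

ΔT = -0.3 K, ΔS = +1.13 psu (deep − shallow).
Δρ/ρ₀ = −αΔT + βΔS = 6.60 × 10⁻⁵ + 9.04 × 10⁻⁴ = 9.70 × 10⁻⁴, so Δρ ≈ 0.9962 kg m⁻³.
N² = (g/ρ₀)·Δρ/Δz = g·(Δρ/ρ₀)/Δz = 9.8 × 9.70 × 10⁻⁴ / 85 = 1.1184 × 10⁻⁴ s⁻².
N = √(1.1184 × 10⁻⁴) = 0.010575 rad s⁻¹ → T = 2π/N = 594.15 s ≈ 594 s.

594 s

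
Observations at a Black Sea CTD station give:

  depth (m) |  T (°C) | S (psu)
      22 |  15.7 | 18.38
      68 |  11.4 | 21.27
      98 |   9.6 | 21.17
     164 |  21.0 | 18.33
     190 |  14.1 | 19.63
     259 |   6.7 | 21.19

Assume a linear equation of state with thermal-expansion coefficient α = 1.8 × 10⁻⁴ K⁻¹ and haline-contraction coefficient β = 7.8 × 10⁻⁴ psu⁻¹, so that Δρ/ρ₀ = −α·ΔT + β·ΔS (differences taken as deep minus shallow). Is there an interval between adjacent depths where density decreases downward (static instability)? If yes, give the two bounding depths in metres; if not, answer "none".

98–164 m

Evaluate Δρ/ρ₀ = −αΔT + βΔS across each adjacent pair:
  22–68 m: −αΔT+βΔS = −(1.8 × 10⁻⁴)(-4.3)+(7.8 × 10⁻⁴)(+2.89) = 3.0 × 10⁻³ → stable
  68–98 m: −αΔT+βΔS = −(1.8 × 10⁻⁴)(-1.8)+(7.8 × 10⁻⁴)(-0.10) = 2.5 × 10⁻⁴ → stable
  98–164 m: −αΔT+βΔS = −(1.8 × 10⁻⁴)(+11.4)+(7.8 × 10⁻⁴)(-2.84) = -4.3 × 10⁻³ → UNSTABLE
  164–190 m: −αΔT+βΔS = −(1.8 × 10⁻⁴)(-6.9)+(7.8 × 10⁻⁴)(+1.30) = 2.3 × 10⁻³ → stable
  190–259 m: −αΔT+βΔS = −(1.8 × 10⁻⁴)(-7.4)+(7.8 × 10⁻⁴)(+1.56) = 2.5 × 10⁻³ → stable
The 98–164 m interval has Δρ < 0: lighter water underlies denser water.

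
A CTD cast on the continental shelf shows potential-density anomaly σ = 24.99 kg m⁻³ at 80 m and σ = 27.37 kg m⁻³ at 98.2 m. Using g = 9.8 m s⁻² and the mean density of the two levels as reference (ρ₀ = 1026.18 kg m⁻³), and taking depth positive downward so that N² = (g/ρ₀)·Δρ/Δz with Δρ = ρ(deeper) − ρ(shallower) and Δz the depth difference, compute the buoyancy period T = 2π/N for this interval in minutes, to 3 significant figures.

2.96 min

Δρ = 1027.37 − 1024.99 = 2.38 kg m⁻³ over Δz = 98.2 − 80 = 18.2 m.
N² = (9.8/1026.18) × (2.38/18.2) = 1.2488 × 10⁻³ s⁻².
N = √(1.2488 × 10⁻³) = 0.035338 rad s⁻¹, so T = 2π/N = 177.80 s = 2.9633 min ≈ 2.96 min.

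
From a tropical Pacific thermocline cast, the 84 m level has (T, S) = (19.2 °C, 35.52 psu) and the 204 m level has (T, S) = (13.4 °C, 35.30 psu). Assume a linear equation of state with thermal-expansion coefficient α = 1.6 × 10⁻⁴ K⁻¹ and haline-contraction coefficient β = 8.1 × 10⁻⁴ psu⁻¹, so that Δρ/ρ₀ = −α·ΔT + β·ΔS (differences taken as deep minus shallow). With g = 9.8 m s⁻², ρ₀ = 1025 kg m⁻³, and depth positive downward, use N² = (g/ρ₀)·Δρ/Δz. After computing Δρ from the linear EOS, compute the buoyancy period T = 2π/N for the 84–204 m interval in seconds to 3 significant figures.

803 s

ΔT = -5.8 K, ΔS = -0.22 psu (deep − shallow).
Δρ/ρ₀ = −αΔT + βΔS = 9.28 × 10⁻⁴ − 1.782 × 10⁻⁴ = 7.498 × 10⁻⁴, so Δρ ≈ 0.7685 kg m⁻³.
N² = (g/ρ₀)·Δρ/Δz = g·(Δρ/ρ₀)/Δz = 9.8 × 7.498 × 10⁻⁴ / 120 = 6.1234 × 10⁻⁵ s⁻².
N = √(6.1234 × 10⁻⁵) = 7.8252 × 10⁻³ rad s⁻¹ → T = 2π/N = 802.94 s ≈ 803 s.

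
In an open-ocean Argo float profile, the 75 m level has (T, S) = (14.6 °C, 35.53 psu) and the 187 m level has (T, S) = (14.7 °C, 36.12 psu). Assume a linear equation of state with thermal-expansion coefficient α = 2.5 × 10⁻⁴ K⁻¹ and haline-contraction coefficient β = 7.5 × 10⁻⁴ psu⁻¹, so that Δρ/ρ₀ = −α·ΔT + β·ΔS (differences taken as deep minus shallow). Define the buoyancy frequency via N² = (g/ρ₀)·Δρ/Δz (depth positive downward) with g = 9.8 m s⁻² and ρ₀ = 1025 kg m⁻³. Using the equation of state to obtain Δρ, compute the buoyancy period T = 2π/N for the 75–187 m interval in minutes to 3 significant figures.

ΔT = +0.1 K, ΔS = +0.59 psu (deep − shallow).
Δρ/ρ₀ = −αΔT + βΔS = -2.50 × 10⁻⁵ + 4.425 × 10⁻⁴ = 4.175 × 10⁻⁴, so Δρ ≈ 0.4279 kg m⁻³.
N² = (g/ρ₀)·Δρ/Δz = g·(Δρ/ρ₀)/Δz = 9.8 × 4.175 × 10⁻⁴ / 112 = 3.6531 × 10⁻⁵ s⁻².
N = √(3.6531 × 10⁻⁵) = 6.0441 × 10⁻³ rad s⁻¹ → T = 2π/N = 1.0396 × 10³ s = 17.327 min ≈ 17.3 min.

17.3 min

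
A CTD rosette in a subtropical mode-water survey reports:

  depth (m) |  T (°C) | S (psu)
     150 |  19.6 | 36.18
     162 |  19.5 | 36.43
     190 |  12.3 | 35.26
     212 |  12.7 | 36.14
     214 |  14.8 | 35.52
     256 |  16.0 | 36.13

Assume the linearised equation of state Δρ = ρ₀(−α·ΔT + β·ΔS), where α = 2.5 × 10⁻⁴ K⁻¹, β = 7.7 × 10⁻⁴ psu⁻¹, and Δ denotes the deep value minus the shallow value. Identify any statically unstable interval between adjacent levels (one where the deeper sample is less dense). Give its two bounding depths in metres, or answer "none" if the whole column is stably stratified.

212–214 m

Evaluate Δρ/ρ₀ = −αΔT + βΔS across each adjacent pair:
  150–162 m: −αΔT+βΔS = −(2.5 × 10⁻⁴)(-0.1)+(7.7 × 10⁻⁴)(+0.25) = 2.2 × 10⁻⁴ → stable
  162–190 m: −αΔT+βΔS = −(2.5 × 10⁻⁴)(-7.2)+(7.7 × 10⁻⁴)(-1.17) = 9.0 × 10⁻⁴ → stable
  190–212 m: −αΔT+βΔS = −(2.5 × 10⁻⁴)(+0.4)+(7.7 × 10⁻⁴)(+0.88) = 5.8 × 10⁻⁴ → stable
  212–214 m: −αΔT+βΔS = −(2.5 × 10⁻⁴)(+2.1)+(7.7 × 10⁻⁴)(-0.62) = -1.0 × 10⁻³ → UNSTABLE
  214–256 m: −αΔT+βΔS = −(2.5 × 10⁻⁴)(+1.2)+(7.7 × 10⁻⁴)(+0.61) = 1.7 × 10⁻⁴ → stable
The 212–214 m interval has Δρ < 0: lighter water underlies denser water.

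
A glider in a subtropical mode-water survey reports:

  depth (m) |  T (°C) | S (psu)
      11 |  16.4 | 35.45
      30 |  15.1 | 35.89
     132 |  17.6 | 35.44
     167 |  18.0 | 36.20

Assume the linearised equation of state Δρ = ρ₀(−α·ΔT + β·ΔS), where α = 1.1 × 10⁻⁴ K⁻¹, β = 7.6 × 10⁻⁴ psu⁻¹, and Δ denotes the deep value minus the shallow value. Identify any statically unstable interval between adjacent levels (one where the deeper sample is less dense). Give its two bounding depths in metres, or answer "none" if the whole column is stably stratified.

30–132 m

Evaluate Δρ/ρ₀ = −αΔT + βΔS across each adjacent pair:
  11–30 m: −αΔT+βΔS = −(1.1 × 10⁻⁴)(-1.3)+(7.6 × 10⁻⁴)(+0.44) = 4.8 × 10⁻⁴ → stable
  30–132 m: −αΔT+βΔS = −(1.1 × 10⁻⁴)(+2.5)+(7.6 × 10⁻⁴)(-0.45) = -6.2 × 10⁻⁴ → UNSTABLE
  132–167 m: −αΔT+βΔS = −(1.1 × 10⁻⁴)(+0.4)+(7.6 × 10⁻⁴)(+0.76) = 5.3 × 10⁻⁴ → stable
The 30–132 m interval has Δρ < 0: lighter water underlies denser water.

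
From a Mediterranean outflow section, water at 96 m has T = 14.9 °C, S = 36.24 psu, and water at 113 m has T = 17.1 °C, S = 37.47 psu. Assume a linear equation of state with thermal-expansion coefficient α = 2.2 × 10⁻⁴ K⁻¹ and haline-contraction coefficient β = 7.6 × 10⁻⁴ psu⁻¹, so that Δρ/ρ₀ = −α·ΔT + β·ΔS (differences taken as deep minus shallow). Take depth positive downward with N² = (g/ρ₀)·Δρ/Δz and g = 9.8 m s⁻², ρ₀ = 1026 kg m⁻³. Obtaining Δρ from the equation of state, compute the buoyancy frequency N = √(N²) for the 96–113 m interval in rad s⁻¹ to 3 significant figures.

ΔT = +2.2 K, ΔS = +1.23 psu (deep − shallow).
Δρ/ρ₀ = −αΔT + βΔS = -4.84 × 10⁻⁴ + 9.348 × 10⁻⁴ = 4.508 × 10⁻⁴, so Δρ ≈ 0.4625 kg m⁻³.
N² = (g/ρ₀)·Δρ/Δz = g·(Δρ/ρ₀)/Δz = 9.8 × 4.508 × 10⁻⁴ / 17 = 2.5987 × 10⁻⁴ s⁻².
N = √(2.5987 × 10⁻⁴) = 0.016120 rad s⁻¹ ≈ 0.0161 rad s⁻¹.

0.0161 rad s⁻¹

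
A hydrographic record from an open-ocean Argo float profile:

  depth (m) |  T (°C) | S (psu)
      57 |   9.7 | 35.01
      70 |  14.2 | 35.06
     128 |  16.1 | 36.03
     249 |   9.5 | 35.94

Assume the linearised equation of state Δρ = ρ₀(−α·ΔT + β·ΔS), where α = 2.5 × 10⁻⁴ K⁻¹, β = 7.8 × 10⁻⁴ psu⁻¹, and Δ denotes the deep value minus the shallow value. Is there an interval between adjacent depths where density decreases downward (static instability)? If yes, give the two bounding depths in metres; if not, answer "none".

57–70 m

Evaluate Δρ/ρ₀ = −αΔT + βΔS across each adjacent pair:
  57–70 m: −αΔT+βΔS = −(2.5 × 10⁻⁴)(+4.5)+(7.8 × 10⁻⁴)(+0.05) = -1.1 × 10⁻³ → UNSTABLE
  70–128 m: −αΔT+βΔS = −(2.5 × 10⁻⁴)(+1.9)+(7.8 × 10⁻⁴)(+0.97) = 2.8 × 10⁻⁴ → stable
  128–249 m: −αΔT+βΔS = −(2.5 × 10⁻⁴)(-6.6)+(7.8 × 10⁻⁴)(-0.09) = 1.6 × 10⁻³ → stable
The 57–70 m interval has Δρ < 0: lighter water underlies denser water.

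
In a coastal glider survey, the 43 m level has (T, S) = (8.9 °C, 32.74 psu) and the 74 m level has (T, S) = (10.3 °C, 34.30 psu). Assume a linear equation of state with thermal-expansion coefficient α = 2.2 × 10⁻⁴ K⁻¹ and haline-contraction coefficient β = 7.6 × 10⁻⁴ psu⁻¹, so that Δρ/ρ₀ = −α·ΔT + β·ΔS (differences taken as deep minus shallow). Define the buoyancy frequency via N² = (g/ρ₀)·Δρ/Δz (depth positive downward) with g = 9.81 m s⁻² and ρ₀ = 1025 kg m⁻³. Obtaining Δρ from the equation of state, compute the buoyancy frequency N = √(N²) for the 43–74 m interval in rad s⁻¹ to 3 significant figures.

0.0167 rad s⁻¹

ΔT = +1.4 K, ΔS = +1.56 psu (deep − shallow).
Δρ/ρ₀ = −αΔT + βΔS = -3.08 × 10⁻⁴ + 1.1856 × 10⁻³ = 8.776 × 10⁻⁴, so Δρ ≈ 0.8995 kg m⁻³.
N² = (g/ρ₀)·Δρ/Δz = g·(Δρ/ρ₀)/Δz = 9.81 × 8.776 × 10⁻⁴ / 31 = 2.7772 × 10⁻⁴ s⁻².
N = √(2.7772 × 10⁻⁴) = 0.016665 rad s⁻¹ ≈ 0.0167 rad s⁻¹.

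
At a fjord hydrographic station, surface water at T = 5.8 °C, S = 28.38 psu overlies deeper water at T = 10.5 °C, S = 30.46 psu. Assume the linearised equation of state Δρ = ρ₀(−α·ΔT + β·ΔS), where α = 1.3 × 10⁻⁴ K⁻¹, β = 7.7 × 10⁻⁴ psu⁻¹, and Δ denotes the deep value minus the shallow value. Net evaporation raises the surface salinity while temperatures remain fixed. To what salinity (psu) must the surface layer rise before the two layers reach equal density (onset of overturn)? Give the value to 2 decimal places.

29.67 psu

Neutral buoyancy requires −α(T_deep − T_surf) + β(S_deep − S_surf′) = 0.
S_surf′ = S_deep − (α/β)·ΔT = 30.46 − (1.3 × 10⁻⁴/7.7 × 10⁻⁴)·(+4.7) = 29.6665 psu.
Increase required: 29.6665 − 28.38 = 1.2865 psu.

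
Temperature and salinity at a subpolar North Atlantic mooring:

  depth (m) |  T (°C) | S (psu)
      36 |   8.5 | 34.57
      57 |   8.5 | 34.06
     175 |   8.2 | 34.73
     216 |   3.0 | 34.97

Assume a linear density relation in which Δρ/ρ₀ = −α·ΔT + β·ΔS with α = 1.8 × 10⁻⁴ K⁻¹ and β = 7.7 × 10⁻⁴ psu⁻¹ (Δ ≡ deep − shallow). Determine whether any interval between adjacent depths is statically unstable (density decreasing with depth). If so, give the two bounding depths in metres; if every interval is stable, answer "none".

Evaluate Δρ/ρ₀ = −αΔT + βΔS across each adjacent pair:
  36–57 m: −αΔT+βΔS = −(1.8 × 10⁻⁴)(+0.0)+(7.7 × 10⁻⁴)(-0.51) = -3.9 × 10⁻⁴ → UNSTABLE
  57–175 m: −αΔT+βΔS = −(1.8 × 10⁻⁴)(-0.3)+(7.7 × 10⁻⁴)(+0.67) = 5.7 × 10⁻⁴ → stable
  175–216 m: −αΔT+βΔS = −(1.8 × 10⁻⁴)(-5.2)+(7.7 × 10⁻⁴)(+0.24) = 1.1 × 10⁻³ → stable
The 36–57 m interval has Δρ < 0: lighter water underlies denser water.

36–57 m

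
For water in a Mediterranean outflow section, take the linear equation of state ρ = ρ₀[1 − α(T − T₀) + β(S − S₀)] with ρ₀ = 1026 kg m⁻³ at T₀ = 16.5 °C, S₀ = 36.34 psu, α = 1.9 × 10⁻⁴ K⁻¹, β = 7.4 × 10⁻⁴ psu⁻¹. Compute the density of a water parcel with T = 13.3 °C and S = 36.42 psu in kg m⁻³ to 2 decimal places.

T − T₀ = -3.2 K, S − S₀ = +0.08 psu.
Bracket = 1 − α·(-3.2) + β·(+0.08) = 1 + (6.672 × 10⁻⁴) = 1.0006672.
ρ = 1026 × 1.0006672 = 1026.68 kg m⁻³.

1026.68 kg m⁻³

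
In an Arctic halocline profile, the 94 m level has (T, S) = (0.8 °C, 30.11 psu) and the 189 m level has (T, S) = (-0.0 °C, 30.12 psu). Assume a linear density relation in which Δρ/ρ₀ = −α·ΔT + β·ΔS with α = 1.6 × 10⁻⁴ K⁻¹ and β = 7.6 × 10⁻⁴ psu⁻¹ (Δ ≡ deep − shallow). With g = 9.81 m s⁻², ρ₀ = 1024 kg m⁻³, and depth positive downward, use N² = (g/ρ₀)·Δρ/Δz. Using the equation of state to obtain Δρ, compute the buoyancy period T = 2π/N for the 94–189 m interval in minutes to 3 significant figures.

ΔT = -0.8 K, ΔS = +0.01 psu (deep − shallow).
Δρ/ρ₀ = −αΔT + βΔS = 1.28 × 10⁻⁴ + 7.60 × 10⁻⁶ = 1.356 × 10⁻⁴, so Δρ ≈ 0.1389 kg m⁻³.
N² = (g/ρ₀)·Δρ/Δz = g·(Δρ/ρ₀)/Δz = 9.81 × 1.356 × 10⁻⁴ / 95 = 1.4002 × 10⁻⁵ s⁻².
N = √(1.4002 × 10⁻⁵) = 3.7419 × 10⁻³ rad s⁻¹ → T = 2π/N = 1.6791 × 10³ s = 27.985 min ≈ 28.0 min.

28.0 min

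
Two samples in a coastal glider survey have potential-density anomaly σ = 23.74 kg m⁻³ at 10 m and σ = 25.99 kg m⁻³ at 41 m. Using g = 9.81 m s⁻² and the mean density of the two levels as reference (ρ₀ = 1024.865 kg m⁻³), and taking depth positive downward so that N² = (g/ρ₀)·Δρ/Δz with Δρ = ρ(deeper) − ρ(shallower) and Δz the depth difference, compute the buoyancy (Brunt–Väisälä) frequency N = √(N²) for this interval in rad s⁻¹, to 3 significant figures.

0.0264 rad s⁻¹

Δρ = 1025.99 − 1023.74 = 2.25 kg m⁻³ over Δz = 41 − 10 = 31 m.
N² = (9.81/1024.865) × (2.25/31) = 6.9474 × 10⁻⁴ s⁻².
N = √(6.9474 × 10⁻⁴) = 0.026358 rad s⁻¹ ≈ 0.0264 rad s⁻¹.
A positive N² confirms static stability across the interval.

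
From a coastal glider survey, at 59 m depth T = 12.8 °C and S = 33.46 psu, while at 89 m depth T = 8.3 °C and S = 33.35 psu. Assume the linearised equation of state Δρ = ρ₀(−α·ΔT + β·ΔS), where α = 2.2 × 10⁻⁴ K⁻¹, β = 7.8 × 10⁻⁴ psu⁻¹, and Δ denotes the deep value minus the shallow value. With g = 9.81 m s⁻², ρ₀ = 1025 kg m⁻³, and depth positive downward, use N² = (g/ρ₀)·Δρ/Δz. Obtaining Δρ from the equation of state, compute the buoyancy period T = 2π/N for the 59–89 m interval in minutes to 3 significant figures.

ΔT = -4.5 K, ΔS = -0.11 psu (deep − shallow).
Δρ/ρ₀ = −αΔT + βΔS = 9.90 × 10⁻⁴ − 8.58 × 10⁻⁵ = 9.042 × 10⁻⁴, so Δρ ≈ 0.9268 kg m⁻³.
N² = (g/ρ₀)·Δρ/Δz = g·(Δρ/ρ₀)/Δz = 9.81 × 9.042 × 10⁻⁴ / 30 = 2.9567 × 10⁻⁴ s⁻².
N = √(2.9567 × 10⁻⁴) = 0.017195 rad s⁻¹ → T = 2π/N = 365.41 s = 6.0902 min ≈ 6.09 min.

6.09 min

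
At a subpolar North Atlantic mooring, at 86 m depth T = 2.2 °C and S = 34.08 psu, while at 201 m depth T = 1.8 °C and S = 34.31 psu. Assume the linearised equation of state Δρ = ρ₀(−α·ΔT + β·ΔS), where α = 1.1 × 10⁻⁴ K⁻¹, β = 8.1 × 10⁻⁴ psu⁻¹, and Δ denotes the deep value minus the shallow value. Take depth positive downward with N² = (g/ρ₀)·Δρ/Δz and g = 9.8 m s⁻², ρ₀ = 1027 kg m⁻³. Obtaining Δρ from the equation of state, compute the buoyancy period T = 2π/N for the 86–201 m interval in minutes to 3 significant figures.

ΔT = -0.4 K, ΔS = +0.23 psu (deep − shallow).
Δρ/ρ₀ = −αΔT + βΔS = 4.40 × 10⁻⁵ + 1.863 × 10⁻⁴ = 2.303 × 10⁻⁴, so Δρ ≈ 0.2365 kg m⁻³.
N² = (g/ρ₀)·Δρ/Δz = g·(Δρ/ρ₀)/Δz = 9.8 × 2.303 × 10⁻⁴ / 115 = 1.9626 × 10⁻⁵ s⁻².
N = √(1.9626 × 10⁻⁵) = 4.4301 × 10⁻³ rad s⁻¹ → T = 2π/N = 1.4183 × 10³ s = 23.638 min ≈ 23.6 min.

23.6 min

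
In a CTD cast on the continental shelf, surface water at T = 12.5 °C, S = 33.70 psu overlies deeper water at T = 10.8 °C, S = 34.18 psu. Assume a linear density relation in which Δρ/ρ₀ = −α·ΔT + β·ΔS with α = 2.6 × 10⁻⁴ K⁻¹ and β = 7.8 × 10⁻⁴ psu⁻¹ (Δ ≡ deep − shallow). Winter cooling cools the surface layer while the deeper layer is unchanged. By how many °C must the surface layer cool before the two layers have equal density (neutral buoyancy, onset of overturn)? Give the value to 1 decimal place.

Neutral buoyancy requires Δρ = 0, i.e. −α(T_deep − T_surf′) + β(S_deep − S_surf) = 0.
T_surf′ = T_deep − (β/α)·ΔS = 10.8 − (7.8 × 10⁻⁴/2.6 × 10⁻⁴)·(+0.48) = 9.360 °C.
Cooling required: 12.5 − (9.360) = 3.140 °C.

3.1 °C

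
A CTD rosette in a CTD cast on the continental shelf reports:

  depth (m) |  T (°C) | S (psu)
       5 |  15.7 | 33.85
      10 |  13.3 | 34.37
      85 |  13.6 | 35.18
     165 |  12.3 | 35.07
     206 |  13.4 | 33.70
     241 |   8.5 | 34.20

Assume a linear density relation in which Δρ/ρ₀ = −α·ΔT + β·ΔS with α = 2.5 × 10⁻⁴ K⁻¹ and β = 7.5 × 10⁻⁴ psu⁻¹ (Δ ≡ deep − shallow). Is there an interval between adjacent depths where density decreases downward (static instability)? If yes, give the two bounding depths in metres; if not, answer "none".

165–206 m

Evaluate Δρ/ρ₀ = −αΔT + βΔS across each adjacent pair:
  5–10 m: −αΔT+βΔS = −(2.5 × 10⁻⁴)(-2.4)+(7.5 × 10⁻⁴)(+0.52) = 9.9 × 10⁻⁴ → stable
  10–85 m: −αΔT+βΔS = −(2.5 × 10⁻⁴)(+0.3)+(7.5 × 10⁻⁴)(+0.81) = 5.3 × 10⁻⁴ → stable
  85–165 m: −αΔT+βΔS = −(2.5 × 10⁻⁴)(-1.3)+(7.5 × 10⁻⁴)(-0.11) = 2.4 × 10⁻⁴ → stable
  165–206 m: −αΔT+βΔS = −(2.5 × 10⁻⁴)(+1.1)+(7.5 × 10⁻⁴)(-1.37) = -1.3 × 10⁻³ → UNSTABLE
  206–241 m: −αΔT+βΔS = −(2.5 × 10⁻⁴)(-4.9)+(7.5 × 10⁻⁴)(+0.50) = 1.6 × 10⁻³ → stable
The 165–206 m interval has Δρ < 0: lighter water underlies denser water.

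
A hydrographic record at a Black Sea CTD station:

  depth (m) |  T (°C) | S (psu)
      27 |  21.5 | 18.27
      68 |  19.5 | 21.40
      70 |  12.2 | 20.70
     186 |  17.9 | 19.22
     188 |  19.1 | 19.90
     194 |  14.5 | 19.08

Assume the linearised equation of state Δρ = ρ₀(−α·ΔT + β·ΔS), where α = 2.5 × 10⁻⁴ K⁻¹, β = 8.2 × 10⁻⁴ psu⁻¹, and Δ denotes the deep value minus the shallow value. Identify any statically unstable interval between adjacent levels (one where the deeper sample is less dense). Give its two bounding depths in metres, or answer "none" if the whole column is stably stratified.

Evaluate Δρ/ρ₀ = −αΔT + βΔS across each adjacent pair:
  27–68 m: −αΔT+βΔS = −(2.5 × 10⁻⁴)(-2.0)+(8.2 × 10⁻⁴)(+3.13) = 3.1 × 10⁻³ → stable
  68–70 m: −αΔT+βΔS = −(2.5 × 10⁻⁴)(-7.3)+(8.2 × 10⁻⁴)(-0.70) = 1.3 × 10⁻³ → stable
  70–186 m: −αΔT+βΔS = −(2.5 × 10⁻⁴)(+5.7)+(8.2 × 10⁻⁴)(-1.48) = -2.6 × 10⁻³ → UNSTABLE
  186–188 m: −αΔT+βΔS = −(2.5 × 10⁻⁴)(+1.2)+(8.2 × 10⁻⁴)(+0.68) = 2.6 × 10⁻⁴ → stable
  188–194 m: −αΔT+βΔS = −(2.5 × 10⁻⁴)(-4.6)+(8.2 × 10⁻⁴)(-0.82) = 4.8 × 10⁻⁴ → stable
The 70–186 m interval has Δρ < 0: lighter water underlies denser water.

70–186 m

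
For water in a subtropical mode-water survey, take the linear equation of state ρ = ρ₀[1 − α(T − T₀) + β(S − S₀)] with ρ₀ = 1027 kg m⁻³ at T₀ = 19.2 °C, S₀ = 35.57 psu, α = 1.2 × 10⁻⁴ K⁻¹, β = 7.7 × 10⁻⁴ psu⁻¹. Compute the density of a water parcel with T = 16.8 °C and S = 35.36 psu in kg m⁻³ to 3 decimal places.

T − T₀ = -2.4 K, S − S₀ = -0.21 psu.
Bracket = 1 − α·(-2.4) + β·(-0.21) = 1 + (1.263 × 10⁻⁴) = 1.0001263.
ρ = 1027 × 1.0001263 = 1027.130 kg m⁻³.

1027.130 kg m⁻³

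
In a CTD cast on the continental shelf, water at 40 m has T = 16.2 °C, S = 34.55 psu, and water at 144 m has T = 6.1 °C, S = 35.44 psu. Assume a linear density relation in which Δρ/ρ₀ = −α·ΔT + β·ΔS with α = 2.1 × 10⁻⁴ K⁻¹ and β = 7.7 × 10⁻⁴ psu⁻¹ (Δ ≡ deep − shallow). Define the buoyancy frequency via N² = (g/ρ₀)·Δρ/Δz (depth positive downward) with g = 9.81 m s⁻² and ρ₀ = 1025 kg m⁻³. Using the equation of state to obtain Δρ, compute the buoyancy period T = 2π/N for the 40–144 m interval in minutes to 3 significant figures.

6.44 min

ΔT = -10.1 K, ΔS = +0.89 psu (deep − shallow).
Δρ/ρ₀ = −αΔT + βΔS = 2.121 × 10⁻³ + 6.853 × 10⁻⁴ = 2.8063 × 10⁻³, so Δρ ≈ 2.876 kg m⁻³.
N² = (g/ρ₀)·Δρ/Δz = g·(Δρ/ρ₀)/Δz = 9.81 × 2.8063 × 10⁻³ / 104 = 2.6471 × 10⁻⁴ s⁻².
N = √(2.6471 × 10⁻⁴) = 0.016270 rad s⁻¹ → T = 2π/N = 386.18 s = 6.4363 min ≈ 6.44 min.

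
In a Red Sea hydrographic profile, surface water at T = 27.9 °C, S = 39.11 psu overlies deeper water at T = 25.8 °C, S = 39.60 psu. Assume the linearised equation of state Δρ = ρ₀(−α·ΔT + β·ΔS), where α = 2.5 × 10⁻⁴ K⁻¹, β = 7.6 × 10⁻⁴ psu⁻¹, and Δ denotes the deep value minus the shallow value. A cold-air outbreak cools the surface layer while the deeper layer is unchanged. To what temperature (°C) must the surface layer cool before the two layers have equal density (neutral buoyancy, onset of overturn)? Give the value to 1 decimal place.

24.3 °C

Neutral buoyancy requires Δρ = 0, i.e. −α(T_deep − T_surf′) + β(S_deep − S_surf) = 0.
T_surf′ = T_deep − (β/α)·ΔS = 25.8 − (7.6 × 10⁻⁴/2.5 × 10⁻⁴)·(+0.49) = 24.310 °C.
Cooling required: 27.9 − (24.310) = 3.590 °C.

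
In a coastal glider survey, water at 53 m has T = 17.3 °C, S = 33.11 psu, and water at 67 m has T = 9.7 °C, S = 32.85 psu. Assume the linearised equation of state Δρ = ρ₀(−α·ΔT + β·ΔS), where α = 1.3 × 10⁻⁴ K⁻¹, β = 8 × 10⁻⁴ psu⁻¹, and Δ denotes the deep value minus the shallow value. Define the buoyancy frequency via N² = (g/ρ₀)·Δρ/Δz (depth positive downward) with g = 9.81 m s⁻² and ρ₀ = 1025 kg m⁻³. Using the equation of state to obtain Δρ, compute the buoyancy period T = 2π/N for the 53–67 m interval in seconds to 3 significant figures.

ΔT = -7.6 K, ΔS = -0.26 psu (deep − shallow).
Δρ/ρ₀ = −αΔT + βΔS = 9.88 × 10⁻⁴ − 2.08 × 10⁻⁴ = 7.80 × 10⁻⁴, so Δρ ≈ 0.7995 kg m⁻³.
N² = (g/ρ₀)·Δρ/Δz = g·(Δρ/ρ₀)/Δz = 9.81 × 7.80 × 10⁻⁴ / 14 = 5.4656 × 10⁻⁴ s⁻².
N = √(5.4656 × 10⁻⁴) = 0.023379 rad s⁻¹ → T = 2π/N = 268.75 s ≈ 269 s.

269 s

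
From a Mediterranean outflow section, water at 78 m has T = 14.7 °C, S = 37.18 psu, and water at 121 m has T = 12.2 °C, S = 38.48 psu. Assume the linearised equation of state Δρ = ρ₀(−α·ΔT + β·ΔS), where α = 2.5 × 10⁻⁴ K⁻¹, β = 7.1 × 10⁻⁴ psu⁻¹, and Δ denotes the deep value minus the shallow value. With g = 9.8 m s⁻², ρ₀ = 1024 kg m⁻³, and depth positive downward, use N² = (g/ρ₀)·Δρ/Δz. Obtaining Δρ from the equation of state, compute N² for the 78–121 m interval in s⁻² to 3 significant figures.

3.53 × 10⁻⁴ s⁻²

ΔT = -2.5 K, ΔS = +1.30 psu (deep − shallow).
Δρ/ρ₀ = −αΔT + βΔS = 6.25 × 10⁻⁴ + 9.23 × 10⁻⁴ = 1.548 × 10⁻³, so Δρ ≈ 1.585 kg m⁻³.
N² = (g/ρ₀)·Δρ/Δz = g·(Δρ/ρ₀)/Δz = 9.8 × 1.548 × 10⁻³ / 43 = 3.5280 × 10⁻⁴ s⁻² ≈ 3.53 × 10⁻⁴ s⁻².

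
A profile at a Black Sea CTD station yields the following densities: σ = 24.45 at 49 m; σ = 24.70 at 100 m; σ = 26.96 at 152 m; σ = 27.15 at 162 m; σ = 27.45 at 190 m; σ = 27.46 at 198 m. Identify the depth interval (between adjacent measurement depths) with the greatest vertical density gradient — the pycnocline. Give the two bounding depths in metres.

Compute the density gradient over each adjacent pair:
  49–100 m: Δρ/Δz = 0.25/51 = 4.9 × 10⁻³ kg m⁻⁴
  100–152 m: Δρ/Δz = 2.26/52 = 0.043 kg m⁻⁴
  152–162 m: Δρ/Δz = 0.19/10 = 0.019 kg m⁻⁴
  162–190 m: Δρ/Δz = 0.30/28 = 0.011 kg m⁻⁴
  190–198 m: Δρ/Δz = 0.01/8 = 1.3 × 10⁻³ kg m⁻⁴
The largest gradient is in the 100–152 m interval — the pycnocline.

100–152 m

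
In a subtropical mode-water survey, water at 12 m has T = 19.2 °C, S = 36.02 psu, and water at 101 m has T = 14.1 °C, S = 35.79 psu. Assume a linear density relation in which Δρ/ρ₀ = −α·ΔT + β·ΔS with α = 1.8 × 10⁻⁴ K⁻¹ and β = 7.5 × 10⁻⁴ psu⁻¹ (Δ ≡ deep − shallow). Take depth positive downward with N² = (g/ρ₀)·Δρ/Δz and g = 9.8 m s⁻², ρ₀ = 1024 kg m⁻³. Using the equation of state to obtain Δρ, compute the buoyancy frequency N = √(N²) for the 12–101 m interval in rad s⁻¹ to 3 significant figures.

ΔT = -5.1 K, ΔS = -0.23 psu (deep − shallow).
Δρ/ρ₀ = −αΔT + βΔS = 9.18 × 10⁻⁴ − 1.725 × 10⁻⁴ = 7.455 × 10⁻⁴, so Δρ ≈ 0.7634 kg m⁻³.
N² = (g/ρ₀)·Δρ/Δz = g·(Δρ/ρ₀)/Δz = 9.8 × 7.455 × 10⁻⁴ / 89 = 8.2089 × 10⁻⁵ s⁻².
N = √(8.2089 × 10⁻⁵) = 9.0603 × 10⁻³ rad s⁻¹ ≈ 9.06 × 10⁻³ rad s⁻¹.

9.06 × 10⁻³ rad s⁻¹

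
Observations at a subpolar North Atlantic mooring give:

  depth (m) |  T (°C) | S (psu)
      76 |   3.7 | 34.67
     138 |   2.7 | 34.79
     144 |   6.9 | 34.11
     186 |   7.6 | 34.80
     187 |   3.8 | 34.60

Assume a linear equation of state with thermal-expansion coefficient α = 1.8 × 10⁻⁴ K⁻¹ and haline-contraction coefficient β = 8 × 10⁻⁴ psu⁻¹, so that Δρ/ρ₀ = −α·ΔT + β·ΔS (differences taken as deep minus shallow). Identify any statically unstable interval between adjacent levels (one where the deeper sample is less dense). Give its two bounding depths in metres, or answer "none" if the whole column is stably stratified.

138–144 m

Evaluate Δρ/ρ₀ = −αΔT + βΔS across each adjacent pair:
  76–138 m: −αΔT+βΔS = −(1.8 × 10⁻⁴)(-1.0)+(8 × 10⁻⁴)(+0.12) = 2.8 × 10⁻⁴ → stable
  138–144 m: −αΔT+βΔS = −(1.8 × 10⁻⁴)(+4.2)+(8 × 10⁻⁴)(-0.68) = -1.3 × 10⁻³ → UNSTABLE
  144–186 m: −αΔT+βΔS = −(1.8 × 10⁻⁴)(+0.7)+(8 × 10⁻⁴)(+0.69) = 4.3 × 10⁻⁴ → stable
  186–187 m: −αΔT+βΔS = −(1.8 × 10⁻⁴)(-3.8)+(8 × 10⁻⁴)(-0.20) = 5.2 × 10⁻⁴ → stable
The 138–144 m interval has Δρ < 0: lighter water underlies denser water.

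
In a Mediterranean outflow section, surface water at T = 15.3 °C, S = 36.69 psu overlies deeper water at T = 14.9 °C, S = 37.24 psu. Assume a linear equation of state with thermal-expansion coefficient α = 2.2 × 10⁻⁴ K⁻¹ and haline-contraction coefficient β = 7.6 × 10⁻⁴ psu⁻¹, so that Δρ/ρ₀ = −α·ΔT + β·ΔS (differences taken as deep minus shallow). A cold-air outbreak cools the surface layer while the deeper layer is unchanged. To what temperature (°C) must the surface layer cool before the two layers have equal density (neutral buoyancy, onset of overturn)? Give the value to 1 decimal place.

Neutral buoyancy requires Δρ = 0, i.e. −α(T_deep − T_surf′) + β(S_deep − S_surf) = 0.
T_surf′ = T_deep − (β/α)·ΔS = 14.9 − (7.6 × 10⁻⁴/2.2 × 10⁻⁴)·(+0.55) = 13.000 °C.
Cooling required: 15.3 − (13.000) = 2.300 °C.

13.0 °C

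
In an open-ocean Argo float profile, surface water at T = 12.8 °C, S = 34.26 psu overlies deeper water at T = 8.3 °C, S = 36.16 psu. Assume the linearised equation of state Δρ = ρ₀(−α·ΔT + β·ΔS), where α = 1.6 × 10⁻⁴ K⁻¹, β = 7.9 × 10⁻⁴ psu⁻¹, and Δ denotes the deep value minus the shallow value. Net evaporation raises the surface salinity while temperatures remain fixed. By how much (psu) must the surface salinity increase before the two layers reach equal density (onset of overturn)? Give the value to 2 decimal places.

Neutral buoyancy requires −α(T_deep − T_surf) + β(S_deep − S_surf′) = 0.
S_surf′ = S_deep − (α/β)·ΔT = 36.16 − (1.6 × 10⁻⁴/7.9 × 10⁻⁴)·(-4.5) = 37.0714 psu.
Increase required: 37.0714 − 34.26 = 2.8114 psu.

2.81 psu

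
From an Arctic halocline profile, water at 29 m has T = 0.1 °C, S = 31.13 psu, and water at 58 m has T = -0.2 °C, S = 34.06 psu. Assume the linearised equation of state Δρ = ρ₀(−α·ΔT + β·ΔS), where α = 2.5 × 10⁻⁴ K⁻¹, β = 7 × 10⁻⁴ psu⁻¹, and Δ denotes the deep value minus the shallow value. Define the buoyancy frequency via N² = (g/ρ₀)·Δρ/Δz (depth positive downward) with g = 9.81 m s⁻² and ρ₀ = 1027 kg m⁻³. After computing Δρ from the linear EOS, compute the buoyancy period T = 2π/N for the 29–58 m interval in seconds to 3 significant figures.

234 s

ΔT = -0.3 K, ΔS = +2.93 psu (deep − shallow).
Δρ/ρ₀ = −αΔT + βΔS = 7.50 × 10⁻⁵ + 2.051 × 10⁻³ = 2.126 × 10⁻³, so Δρ ≈ 2.183 kg m⁻³.
N² = (g/ρ₀)·Δρ/Δz = g·(Δρ/ρ₀)/Δz = 9.81 × 2.126 × 10⁻³ / 29 = 7.1917 × 10⁻⁴ s⁻².
N = √(7.1917 × 10⁻⁴) = 0.026817 rad s⁻¹ → T = 2π/N = 234.30 s ≈ 234 s.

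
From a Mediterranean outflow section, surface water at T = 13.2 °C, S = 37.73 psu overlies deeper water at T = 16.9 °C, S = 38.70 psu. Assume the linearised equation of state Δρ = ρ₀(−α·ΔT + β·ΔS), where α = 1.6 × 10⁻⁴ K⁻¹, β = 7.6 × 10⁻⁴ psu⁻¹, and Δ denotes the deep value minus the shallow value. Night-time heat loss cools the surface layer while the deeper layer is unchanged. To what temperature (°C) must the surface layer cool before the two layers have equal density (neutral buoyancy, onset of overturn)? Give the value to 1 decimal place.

Neutral buoyancy requires Δρ = 0, i.e. −α(T_deep − T_surf′) + β(S_deep − S_surf) = 0.
T_surf′ = T_deep − (β/α)·ΔS = 16.9 − (7.6 × 10⁻⁴/1.6 × 10⁻⁴)·(+0.97) = 12.292 °C.
Cooling required: 13.2 − (12.292) = 0.908 °C.

12.3 °C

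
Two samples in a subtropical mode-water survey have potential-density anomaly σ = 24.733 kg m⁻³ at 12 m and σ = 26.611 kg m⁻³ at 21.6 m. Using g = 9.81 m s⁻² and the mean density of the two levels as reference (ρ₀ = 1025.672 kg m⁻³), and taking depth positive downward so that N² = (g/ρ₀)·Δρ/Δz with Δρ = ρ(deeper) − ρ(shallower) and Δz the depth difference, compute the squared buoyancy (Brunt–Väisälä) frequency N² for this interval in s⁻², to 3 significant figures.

Δρ = 1026.611 − 1024.733 = 1.878 kg m⁻³ over Δz = 21.6 − 12 = 9.6 m.
N² = (9.81/1025.672) × (1.878/9.6) = 1.8710 × 10⁻³ s⁻² ≈ 1.87 × 10⁻³ s⁻².
Since Δρ > 0 the layer is stably stratified.

1.87 × 10⁻³ s⁻²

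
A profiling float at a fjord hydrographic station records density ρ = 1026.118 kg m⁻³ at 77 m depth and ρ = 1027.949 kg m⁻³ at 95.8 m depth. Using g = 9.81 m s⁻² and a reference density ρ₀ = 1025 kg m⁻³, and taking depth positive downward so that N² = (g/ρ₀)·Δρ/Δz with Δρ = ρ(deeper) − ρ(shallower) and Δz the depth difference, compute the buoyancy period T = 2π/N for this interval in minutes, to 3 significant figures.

Δρ = 1027.949 − 1026.118 = 1.831 kg m⁻³ over Δz = 95.8 − 77 = 18.8 m.
N² = (9.81/1025) × (1.831/18.8) = 9.3213 × 10⁻⁴ s⁻².
N = √(9.3213 × 10⁻⁴) = 0.030531 rad s⁻¹, so T = 2π/N = 205.80 s = 3.4300 min ≈ 3.43 min.

3.43 min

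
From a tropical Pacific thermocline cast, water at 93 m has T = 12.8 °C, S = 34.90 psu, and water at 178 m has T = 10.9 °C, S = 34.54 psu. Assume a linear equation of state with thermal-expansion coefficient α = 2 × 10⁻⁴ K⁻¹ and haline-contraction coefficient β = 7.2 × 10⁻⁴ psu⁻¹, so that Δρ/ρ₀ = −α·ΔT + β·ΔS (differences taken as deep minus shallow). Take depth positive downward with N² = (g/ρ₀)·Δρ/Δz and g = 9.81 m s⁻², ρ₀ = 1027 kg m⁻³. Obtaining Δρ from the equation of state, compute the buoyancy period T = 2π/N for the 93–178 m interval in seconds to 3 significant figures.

ΔT = -1.9 K, ΔS = -0.36 psu (deep − shallow).
Δρ/ρ₀ = −αΔT + βΔS = 3.80 × 10⁻⁴ − 2.592 × 10⁻⁴ = 1.208 × 10⁻⁴, so Δρ ≈ 0.1241 kg m⁻³.
N² = (g/ρ₀)·Δρ/Δz = g·(Δρ/ρ₀)/Δz = 9.81 × 1.208 × 10⁻⁴ / 85 = 1.3942 × 10⁻⁵ s⁻².
N = √(1.3942 × 10⁻⁵) = 3.7339 × 10⁻³ rad s⁻¹ → T = 2π/N = 1.6827 × 10³ s ≈ 1.68 × 10³ s.

1.68 × 10³ s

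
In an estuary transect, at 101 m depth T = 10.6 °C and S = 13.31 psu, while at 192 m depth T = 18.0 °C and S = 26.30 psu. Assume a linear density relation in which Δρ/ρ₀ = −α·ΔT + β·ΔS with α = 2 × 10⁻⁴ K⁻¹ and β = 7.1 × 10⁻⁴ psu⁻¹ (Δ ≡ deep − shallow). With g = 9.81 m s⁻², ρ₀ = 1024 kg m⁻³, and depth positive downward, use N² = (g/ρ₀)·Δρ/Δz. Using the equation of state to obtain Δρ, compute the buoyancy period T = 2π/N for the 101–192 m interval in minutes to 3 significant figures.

ΔT = +7.4 K, ΔS = +12.99 psu (deep − shallow).
Δρ/ρ₀ = −αΔT + βΔS = -1.48 × 10⁻³ + 9.2229 × 10⁻³ = 7.7429 × 10⁻³, so Δρ ≈ 7.929 kg m⁻³.
N² = (g/ρ₀)·Δρ/Δz = g·(Δρ/ρ₀)/Δz = 9.81 × 7.7429 × 10⁻³ / 91 = 8.3470 × 10⁻⁴ s⁻².
N = √(8.3470 × 10⁻⁴) = 0.028891 rad s⁻¹ → T = 2π/N = 217.48 s = 3.6247 min ≈ 3.62 min.

3.62 min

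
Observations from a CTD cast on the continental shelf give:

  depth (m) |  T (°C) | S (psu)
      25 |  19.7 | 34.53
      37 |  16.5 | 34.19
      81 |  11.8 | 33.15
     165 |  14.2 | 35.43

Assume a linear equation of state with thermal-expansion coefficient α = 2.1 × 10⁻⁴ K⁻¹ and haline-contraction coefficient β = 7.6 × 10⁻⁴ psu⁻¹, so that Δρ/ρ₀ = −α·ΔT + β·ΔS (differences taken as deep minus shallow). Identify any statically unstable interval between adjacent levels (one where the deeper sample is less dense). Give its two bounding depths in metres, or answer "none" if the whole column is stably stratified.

Evaluate Δρ/ρ₀ = −αΔT + βΔS across each adjacent pair:
  25–37 m: −αΔT+βΔS = −(2.1 × 10⁻⁴)(-3.2)+(7.6 × 10⁻⁴)(-0.34) = 4.1 × 10⁻⁴ → stable
  37–81 m: −αΔT+βΔS = −(2.1 × 10⁻⁴)(-4.7)+(7.6 × 10⁻⁴)(-1.04) = 2.0 × 10⁻⁴ → stable
  81–165 m: −αΔT+βΔS = −(2.1 × 10⁻⁴)(+2.4)+(7.6 × 10⁻⁴)(+2.28) = 1.2 × 10⁻³ → stable
Every interval has Δρ > 0: the column is stably stratified throughout.

none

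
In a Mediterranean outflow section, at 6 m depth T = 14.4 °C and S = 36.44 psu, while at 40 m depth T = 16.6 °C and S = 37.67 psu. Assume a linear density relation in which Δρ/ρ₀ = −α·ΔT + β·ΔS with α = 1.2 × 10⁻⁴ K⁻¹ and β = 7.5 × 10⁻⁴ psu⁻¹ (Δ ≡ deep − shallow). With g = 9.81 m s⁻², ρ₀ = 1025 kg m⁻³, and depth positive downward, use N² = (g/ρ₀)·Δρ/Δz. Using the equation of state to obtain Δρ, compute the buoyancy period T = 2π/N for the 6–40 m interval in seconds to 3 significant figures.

ΔT = +2.2 K, ΔS = +1.23 psu (deep − shallow).
Δρ/ρ₀ = −αΔT + βΔS = -2.64 × 10⁻⁴ + 9.225 × 10⁻⁴ = 6.585 × 10⁻⁴, so Δρ ≈ 0.6750 kg m⁻³.
N² = (g/ρ₀)·Δρ/Δz = g·(Δρ/ρ₀)/Δz = 9.81 × 6.585 × 10⁻⁴ / 34 = 1.9000 × 10⁻⁴ s⁻².
N = √(1.9000 × 10⁻⁴) = 0.013784 rad s⁻¹ → T = 2π/N = 455.83 s ≈ 456 s.

456 s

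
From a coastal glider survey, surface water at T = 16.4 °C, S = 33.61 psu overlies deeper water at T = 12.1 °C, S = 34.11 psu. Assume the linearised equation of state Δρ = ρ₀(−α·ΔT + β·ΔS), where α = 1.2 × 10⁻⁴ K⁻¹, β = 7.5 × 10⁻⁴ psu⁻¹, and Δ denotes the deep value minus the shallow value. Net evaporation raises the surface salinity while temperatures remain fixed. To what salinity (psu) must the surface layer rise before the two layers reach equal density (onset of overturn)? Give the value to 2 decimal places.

34.80 psu

Neutral buoyancy requires −α(T_deep − T_surf) + β(S_deep − S_surf′) = 0.
S_surf′ = S_deep − (α/β)·ΔT = 34.11 − (1.2 × 10⁻⁴/7.5 × 10⁻⁴)·(-4.3) = 34.7980 psu.
Increase required: 34.7980 − 33.61 = 1.1880 psu.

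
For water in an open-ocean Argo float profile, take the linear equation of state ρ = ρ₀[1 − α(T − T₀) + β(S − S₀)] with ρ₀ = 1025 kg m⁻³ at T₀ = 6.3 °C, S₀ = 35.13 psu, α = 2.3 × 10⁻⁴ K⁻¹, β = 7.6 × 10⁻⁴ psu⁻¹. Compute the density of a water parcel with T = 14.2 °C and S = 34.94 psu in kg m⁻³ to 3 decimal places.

T − T₀ = +7.9 K, S − S₀ = -0.19 psu.
Bracket = 1 − α·(+7.9) + β·(-0.19) = 1 + (-1.9614 × 10⁻³) = 0.9980386.
ρ = 1025 × 0.9980386 = 1022.990 kg m⁻³.

1022.990 kg m⁻³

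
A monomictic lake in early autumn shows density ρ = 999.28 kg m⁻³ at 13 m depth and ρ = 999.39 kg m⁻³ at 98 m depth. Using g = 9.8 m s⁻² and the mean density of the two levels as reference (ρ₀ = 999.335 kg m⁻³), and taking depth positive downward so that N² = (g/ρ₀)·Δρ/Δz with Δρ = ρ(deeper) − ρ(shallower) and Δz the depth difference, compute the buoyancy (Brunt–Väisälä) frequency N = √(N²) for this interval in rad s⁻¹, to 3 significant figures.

Δρ = 999.39 − 999.28 = 0.11 kg m⁻³ over Δz = 98 − 13 = 85 m.
N² = (9.8/999.335) × (0.11/85) = 1.2691 × 10⁻⁵ s⁻².
N = √(1.2691 × 10⁻⁵) = 3.5624 × 10⁻³ rad s⁻¹ ≈ 3.56 × 10⁻³ rad s⁻¹.

3.56 × 10⁻³ rad s⁻¹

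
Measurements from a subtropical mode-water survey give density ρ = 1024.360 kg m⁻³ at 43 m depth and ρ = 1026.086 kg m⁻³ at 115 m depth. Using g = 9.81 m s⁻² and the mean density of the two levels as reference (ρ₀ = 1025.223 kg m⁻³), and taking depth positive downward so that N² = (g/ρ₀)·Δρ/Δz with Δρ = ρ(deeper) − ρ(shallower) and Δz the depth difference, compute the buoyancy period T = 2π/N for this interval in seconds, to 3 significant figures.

415 s

Δρ = 1026.086 − 1024.360 = 1.726 kg m⁻³ over Δz = 115 − 43 = 72 m.
N² = (9.81/1025.223) × (1.726/72) = 2.2938 × 10⁻⁴ s⁻².
N = √(2.2938 × 10⁻⁴) = 0.015145 rad s⁻¹, so T = 2π/N = 414.87 s ≈ 415 s.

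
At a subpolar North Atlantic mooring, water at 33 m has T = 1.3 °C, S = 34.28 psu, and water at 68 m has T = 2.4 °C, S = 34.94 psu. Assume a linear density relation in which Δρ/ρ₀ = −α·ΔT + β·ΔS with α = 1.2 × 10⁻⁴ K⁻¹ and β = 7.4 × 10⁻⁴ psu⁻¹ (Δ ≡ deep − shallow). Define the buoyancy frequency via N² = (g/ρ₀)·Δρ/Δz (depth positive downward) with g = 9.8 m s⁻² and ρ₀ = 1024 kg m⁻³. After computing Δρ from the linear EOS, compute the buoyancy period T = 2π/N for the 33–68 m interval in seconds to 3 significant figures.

629 s

ΔT = +1.1 K, ΔS = +0.66 psu (deep − shallow).
Δρ/ρ₀ = −αΔT + βΔS = -1.32 × 10⁻⁴ + 4.884 × 10⁻⁴ = 3.564 × 10⁻⁴, so Δρ ≈ 0.3650 kg m⁻³.
N² = (g/ρ₀)·Δρ/Δz = g·(Δρ/ρ₀)/Δz = 9.8 × 3.564 × 10⁻⁴ / 35 = 9.9792 × 10⁻⁵ s⁻².
N = √(9.9792 × 10⁻⁵) = 9.9896 × 10⁻³ rad s⁻¹ → T = 2π/N = 628.97 s ≈ 629 s.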